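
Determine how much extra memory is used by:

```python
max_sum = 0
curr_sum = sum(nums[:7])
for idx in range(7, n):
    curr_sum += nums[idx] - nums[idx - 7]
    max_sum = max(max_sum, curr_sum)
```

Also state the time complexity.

Space complexity: O(1).
Only a constant amount of auxiliary storage is used; nothing grows with n.
Time complexity: O(n).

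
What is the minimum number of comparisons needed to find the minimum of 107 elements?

Finding the minimum requires 106 comparisons, identical reasoning to finding the maximum. Each comparison eliminates one candidate.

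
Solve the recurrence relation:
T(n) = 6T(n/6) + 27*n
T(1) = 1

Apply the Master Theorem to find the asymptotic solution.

a=6, b=6, f(n)=27*n. log_6(6) = 1. Case 2: T(n) = O(n log n).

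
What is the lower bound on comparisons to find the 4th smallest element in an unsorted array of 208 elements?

Finding the 4th smallest of 208 elements requires Omega(n) comparisons. Every element must participate in at least one comparison; otherwise it could be the 4th smallest.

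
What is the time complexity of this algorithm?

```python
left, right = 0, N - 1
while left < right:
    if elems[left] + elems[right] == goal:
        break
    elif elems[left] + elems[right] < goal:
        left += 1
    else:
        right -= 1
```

Time complexity: O(n).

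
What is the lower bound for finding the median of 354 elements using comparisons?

To find the median of 354 elements, every element must be compared at least once, so the lower bound is Omega(n). The BFPRT algorithm achieves O(n), making this tight.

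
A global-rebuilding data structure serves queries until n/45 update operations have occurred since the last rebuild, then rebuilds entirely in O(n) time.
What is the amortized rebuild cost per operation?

The O(n) rebuild is triggered by n/45 operations, so each contributes O(n)/(n/45) = O(45) = O(1) to the rebuild cost.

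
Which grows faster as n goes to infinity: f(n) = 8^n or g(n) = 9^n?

g(n) = 9^n grows faster: (9/8)^n -> infinity since 9/8 > 1.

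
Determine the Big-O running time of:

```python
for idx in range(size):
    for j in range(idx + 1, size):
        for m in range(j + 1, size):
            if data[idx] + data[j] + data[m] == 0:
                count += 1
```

Time complexity: O(n^3).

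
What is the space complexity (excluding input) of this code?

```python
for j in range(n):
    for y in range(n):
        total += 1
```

Space complexity: O(1).
Only a constant amount of auxiliary storage is used; nothing grows with n.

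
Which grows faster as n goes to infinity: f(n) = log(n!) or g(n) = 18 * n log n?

f(n) = log(n!) and g(n) = 18 * n log n are Theta of each other: Stirling: log(n!) = n log n - n + O(log n) = Theta(n log n); the constant 18 doesn't change the Theta class.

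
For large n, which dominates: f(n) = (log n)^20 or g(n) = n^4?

g(n) = n^4 grows faster: any positive polynomial dominates any polylog.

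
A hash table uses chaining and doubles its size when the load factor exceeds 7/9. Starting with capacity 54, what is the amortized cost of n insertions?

Rehashing occurs when load exceeds 7/9. Total rehash cost is geometric series summing to O(n). Each insertion itself is O(1). Amortized: O(1).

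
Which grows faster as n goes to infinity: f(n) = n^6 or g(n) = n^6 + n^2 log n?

f(n) = n^6 and g(n) = n^6 + n^2 log n are Theta of each other: the lower-order n^2 log n term is o(n^6); both are Theta(n^6).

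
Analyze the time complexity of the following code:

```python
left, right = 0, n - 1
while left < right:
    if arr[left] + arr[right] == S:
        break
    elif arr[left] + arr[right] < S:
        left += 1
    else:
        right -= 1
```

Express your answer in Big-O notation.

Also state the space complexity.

Time complexity: O(n).
Space complexity: O(1).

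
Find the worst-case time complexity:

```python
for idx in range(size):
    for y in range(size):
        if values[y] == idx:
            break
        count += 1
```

Time complexity: O(n^2).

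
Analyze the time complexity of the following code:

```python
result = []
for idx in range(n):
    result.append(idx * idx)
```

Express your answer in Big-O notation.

Time complexity: O(n).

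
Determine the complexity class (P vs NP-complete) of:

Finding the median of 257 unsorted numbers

This problem is in P: linear-time selection (median-of-medians) runs in O(n).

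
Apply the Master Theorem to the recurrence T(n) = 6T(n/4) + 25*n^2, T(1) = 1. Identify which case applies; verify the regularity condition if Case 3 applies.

a=6, b=4, f(n)=25*n^2.
log_4(6) = 1.292 < 2.
f(n) = Omega(n^(1.292+epsilon)) for some epsilon > 0, so Case 3 is the candidate.
Regularity: a*f(n/b) = 6*25*(n/4)^2 = (6/16)*25*n^2 <= c*f(n) with c = 6/16 < 1. Satisfied.
Case 3: T(n) = Theta(n^2).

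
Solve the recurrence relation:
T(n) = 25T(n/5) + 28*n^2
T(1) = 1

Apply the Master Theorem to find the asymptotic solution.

a=25, b=5, f(n)=28*n^2. log_5(25) = 2. Case 2: T(n) = O(n^2 log n).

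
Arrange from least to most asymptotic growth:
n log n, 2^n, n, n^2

Ordered by growth rate: n < n log n < n^2 < 2^n.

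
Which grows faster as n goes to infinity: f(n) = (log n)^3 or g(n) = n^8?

g(n) = n^8 grows faster: any positive polynomial dominates any polylog.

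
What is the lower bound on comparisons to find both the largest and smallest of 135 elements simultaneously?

Pair elements first (floor(135/2) comparisons), then find max among winners and min among losers. Total: ceil(3*135/2) - 2 = 201 comparisons.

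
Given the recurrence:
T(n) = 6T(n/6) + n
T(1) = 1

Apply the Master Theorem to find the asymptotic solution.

a=6, b=6, f(n)=n. log_6(6) = 1. Case 2: T(n) = O(n log n).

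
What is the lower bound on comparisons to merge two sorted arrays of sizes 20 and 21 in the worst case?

Adversary: with |20 - 21| <= 1 the inputs can be fully interleaved so that every adjacent pair in the merged output comes from different arrays. Then each of the 40 adjacent pairs must be directly compared, or the algorithm cannot determine their relative order. Standard merge meets this bound.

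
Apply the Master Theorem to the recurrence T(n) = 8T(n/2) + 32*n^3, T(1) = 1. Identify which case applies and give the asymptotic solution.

a=8, b=2, f(n)=32*n^3.
log_2(8) = 3, so n^(log_b(a)) = n^3.
f(n) = Theta(n^3), so Case 2 applies.
T(n) = Theta(n^3 log n).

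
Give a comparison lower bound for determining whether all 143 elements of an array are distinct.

In the algebraic decision-tree model, the YES region for element distinctness on 143 elements has 143! connected components (one per ordering). Ben-Or's theorem then gives a lower bound of Omega(log(n!)) = Omega(n log n).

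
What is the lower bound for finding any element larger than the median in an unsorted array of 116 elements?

To find an element larger than the median of 116 elements, we must see Omega(n) elements. Without seeing enough elements, an adversary can make any unseen element the median.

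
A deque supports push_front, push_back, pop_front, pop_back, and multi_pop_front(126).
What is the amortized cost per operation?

Assign 2 credits to each push operation. A pop uses 1 saved credit. multi_pop_front(126) uses up to 126 saved credits from previous pushes. Credits never go negative. Amortized cost is O(1).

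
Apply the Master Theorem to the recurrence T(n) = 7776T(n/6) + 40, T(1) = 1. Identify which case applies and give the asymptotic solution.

a=7776, b=6, f(n)=40.
log_6(7776) = 5 > 0.
Since f(n) = O(n^0) is polynomially smaller than n^5, Case 1 applies.
T(n) = Theta(n^5).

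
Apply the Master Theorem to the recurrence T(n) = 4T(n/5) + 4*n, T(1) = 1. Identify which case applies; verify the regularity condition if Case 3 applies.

a=4, b=5, f(n)=4*n.
log_5(4) = 0.8614 < 1.
f(n) = Omega(n^(0.8614+epsilon)) for some epsilon > 0, so Case 3 is the candidate.
Regularity: a*f(n/b) = 4*4*(n/5)^1 = (4/5)*4*n^1 <= c*f(n) with c = 4/5 < 1. Satisfied.
Case 3: T(n) = Theta(n).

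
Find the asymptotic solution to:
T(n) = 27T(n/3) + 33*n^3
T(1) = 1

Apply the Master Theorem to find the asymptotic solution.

a=27, b=3, f(n)=33*n^3. log_3(27) = 3. Case 2: T(n) = O(n^3 log n).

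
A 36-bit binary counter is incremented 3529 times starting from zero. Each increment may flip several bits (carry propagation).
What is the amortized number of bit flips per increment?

Bit i flips on every 2^i-th increment, so over 3529 increments bit i flips floor(3529/2^i) times. Summing over i: total flips < 2 * 3529. Amortized: < 2 = O(1) per increment.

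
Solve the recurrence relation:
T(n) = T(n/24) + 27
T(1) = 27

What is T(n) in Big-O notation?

Each step divides n by 24 and adds 27. After log_24(n) steps, T(n) = O(log n).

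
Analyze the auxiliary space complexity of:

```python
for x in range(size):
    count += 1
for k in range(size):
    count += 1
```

Space complexity: O(1).
Only a constant amount of auxiliary storage is used; nothing grows with n.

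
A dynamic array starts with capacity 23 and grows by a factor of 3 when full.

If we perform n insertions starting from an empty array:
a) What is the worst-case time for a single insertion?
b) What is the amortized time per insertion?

(a) Worst-case single insertion: O(n) -- when the array is full at capacity c, the resize copies all c elements, and c can be Theta(n).
(b) Resizes happen at sizes 23, 69, 207, ... Total copy cost for n insertions: 23 + 69 + ... = O(n) (geometric series with ratio 1/3). Amortized cost per insertion: O(n)/n = O(1).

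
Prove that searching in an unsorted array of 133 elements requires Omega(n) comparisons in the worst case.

An adversary can always place the target in the last position checked. Until all 133 positions are examined, the target might be in any unchecked position. Therefore 133 comparisons are necessary.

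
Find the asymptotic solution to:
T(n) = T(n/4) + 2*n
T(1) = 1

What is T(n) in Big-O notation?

Geometric series: 2*n*(1 + 1/4 + 1/4^2 + ...) = O(n). T(n) = O(n).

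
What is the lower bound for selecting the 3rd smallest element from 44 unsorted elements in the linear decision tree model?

Selecting the 3rd smallest of 44 elements requires Omega(n) comparisons. Every element must be compared at least once. The BFPRT algorithm achieves O(n), making this tight.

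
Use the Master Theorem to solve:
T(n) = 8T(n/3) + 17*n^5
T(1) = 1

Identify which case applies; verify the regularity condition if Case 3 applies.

a=8, b=3, f(n)=17*n^5.
log_3(8) = 1.893 < 5.
f(n) = Omega(n^(1.893+epsilon)) for some epsilon > 0, so Case 3 is the candidate.
Regularity: a*f(n/b) = 8*17*(n/3)^5 = (8/243)*17*n^5 <= c*f(n) with c = 8/243 < 1. Satisfied.
Case 3: T(n) = Theta(n^5).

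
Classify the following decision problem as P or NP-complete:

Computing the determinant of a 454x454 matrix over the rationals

This problem is in P: Gaussian elimination runs in O(n^3).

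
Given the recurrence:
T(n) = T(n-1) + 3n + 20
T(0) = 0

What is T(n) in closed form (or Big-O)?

Dominant term in sum is 3*sum(i, i=1..n) = 3*n*(n+1)/2 = O(n^2).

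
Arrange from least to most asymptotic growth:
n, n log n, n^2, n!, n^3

Ordered by growth rate: n < n log n < n^2 < n^3 < n!.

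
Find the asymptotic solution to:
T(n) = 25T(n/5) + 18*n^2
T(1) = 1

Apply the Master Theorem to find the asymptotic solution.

a=25, b=5, f(n)=18*n^2. log_5(25) = 2. Case 2: T(n) = O(n^2 log n).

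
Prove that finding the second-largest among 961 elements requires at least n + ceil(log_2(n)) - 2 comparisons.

Lower bound (adversary): identifying the maximum requires 961-1 comparisons (each eliminates one candidate). Assign weight 1 to each element; on each comparison the adversary lets the heavier side win and gives it the loser's weight. The max ends with weight 961, but each comparison it wins at most doubles its weight, so the max must win >= ceil(log_2(961)) = 10 comparisons. The second-largest is one of those 10 direct losers to the max, and identifying which one is largest needs >= 10-1 further comparisons. Total >= 961-1 + 10-1 = 969.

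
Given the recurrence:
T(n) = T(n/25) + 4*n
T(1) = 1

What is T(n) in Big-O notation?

Geometric series: 4*n*(1 + 1/25 + 1/25^2 + ...) = O(n). T(n) = O(n).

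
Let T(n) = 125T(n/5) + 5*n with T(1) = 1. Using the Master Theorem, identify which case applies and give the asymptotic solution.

a=125, b=5, f(n)=5*n.
log_5(125) = 3 > 1.
Since f(n) = O(n^1) is polynomially smaller than n^3, Case 1 applies.
T(n) = Theta(n^3).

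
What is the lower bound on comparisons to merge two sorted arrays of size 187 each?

To merge two sorted arrays of size 187, we need at least 373 comparisons in the worst case. An adversary can force every element to be compared.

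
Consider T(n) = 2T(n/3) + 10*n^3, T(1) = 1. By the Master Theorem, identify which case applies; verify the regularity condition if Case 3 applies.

a=2, b=3, f(n)=10*n^3.
log_3(2) = 0.6309 < 3.
f(n) = Omega(n^(0.6309+epsilon)) for some epsilon > 0, so Case 3 is the candidate.
Regularity: a*f(n/b) = 2*10*(n/3)^3 = (2/27)*10*n^3 <= c*f(n) with c = 2/27 < 1. Satisfied.
Case 3: T(n) = Theta(n^3).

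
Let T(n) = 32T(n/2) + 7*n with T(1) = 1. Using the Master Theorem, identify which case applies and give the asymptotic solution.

a=32, b=2, f(n)=7*n.
log_2(32) = 5 > 1.
Since f(n) = O(n^1) is polynomially smaller than n^5, Case 1 applies.
T(n) = Theta(n^5).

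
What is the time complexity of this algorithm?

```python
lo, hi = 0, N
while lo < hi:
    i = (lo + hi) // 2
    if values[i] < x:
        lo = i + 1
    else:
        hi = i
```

Time complexity: O(log n).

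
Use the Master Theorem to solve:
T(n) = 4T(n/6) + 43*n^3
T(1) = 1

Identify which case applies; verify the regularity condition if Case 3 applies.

a=4, b=6, f(n)=43*n^3.
log_6(4) = 0.7737 < 3.
f(n) = Omega(n^(0.7737+epsilon)) for some epsilon > 0, so Case 3 is the candidate.
Regularity: a*f(n/b) = 4*43*(n/6)^3 = (4/216)*43*n^3 <= c*f(n) with c = 4/216 < 1. Satisfied.
Case 3: T(n) = Theta(n^3).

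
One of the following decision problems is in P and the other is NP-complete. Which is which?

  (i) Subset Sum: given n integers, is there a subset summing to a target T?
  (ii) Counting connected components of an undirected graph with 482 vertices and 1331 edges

(i) is NP-complete: one of Karp's 21 NP-complete problems.
(ii) is P: BFS/DFS visits each vertex and edge once: O(V+E).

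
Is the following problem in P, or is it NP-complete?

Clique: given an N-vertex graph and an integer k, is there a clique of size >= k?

This problem is NP-complete: complement of Independent Set / Vertex Cover (with k part of the input).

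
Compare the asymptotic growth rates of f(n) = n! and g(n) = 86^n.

f(n) = n! grows faster: n!/86^n -> infinity by Stirling.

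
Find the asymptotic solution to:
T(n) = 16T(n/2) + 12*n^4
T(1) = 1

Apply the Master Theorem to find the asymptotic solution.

a=16, b=2, f(n)=12*n^4. log_2(16) = 4. Case 2: T(n) = O(n^4 log n).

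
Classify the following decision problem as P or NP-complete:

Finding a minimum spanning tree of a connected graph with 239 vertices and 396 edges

This problem is in P: Kruskal's / Prim's algorithms run in polynomial time.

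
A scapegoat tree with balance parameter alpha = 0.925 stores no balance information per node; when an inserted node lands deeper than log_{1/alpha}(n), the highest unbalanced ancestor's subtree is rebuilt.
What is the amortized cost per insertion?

Search/insert path is O(log n). A rebuild of a subtree of size s costs O(s), but with alpha = 0.925 at least Omega(s) insertions must have occurred in that subtree since its last rebuild. Charging O(1) of the rebuild to each such insertion gives O(log n) amortized.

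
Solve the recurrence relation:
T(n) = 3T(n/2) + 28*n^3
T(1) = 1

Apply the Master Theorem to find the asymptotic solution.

a=3, b=2, f(n)=28*n^3. log_2(3) = 1.585 < 3. Case 3: T(n) = O(n^3).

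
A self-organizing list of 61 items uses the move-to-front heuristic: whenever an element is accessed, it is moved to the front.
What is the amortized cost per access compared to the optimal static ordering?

With potential Phi = number of inversions between the MTF list and the optimal static list (at most C(61,2)), each access has amortized cost at most 2 * (cost under optimal static ordering). This is the move-to-front 2-competitiveness result.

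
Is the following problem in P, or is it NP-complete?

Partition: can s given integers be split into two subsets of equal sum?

This problem is NP-complete: Subset Sum reduces to it (one of Karp's 21 NP-complete problems).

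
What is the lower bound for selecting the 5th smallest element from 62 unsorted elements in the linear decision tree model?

Selecting the 5th smallest of 62 elements requires Omega(n) comparisons. Every element must be compared at least once. The BFPRT algorithm achieves O(n), making this tight.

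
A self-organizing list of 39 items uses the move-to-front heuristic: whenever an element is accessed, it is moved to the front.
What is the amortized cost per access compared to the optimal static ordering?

With potential Phi = number of inversions between the MTF list and the optimal static list (at most C(39,2)), each access has amortized cost at most 2 * (cost under optimal static ordering). This is the move-to-front 2-competitiveness result.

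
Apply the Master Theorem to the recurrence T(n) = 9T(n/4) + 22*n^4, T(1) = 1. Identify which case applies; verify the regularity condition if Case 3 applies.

a=9, b=4, f(n)=22*n^4.
log_4(9) = 1.585 < 4.
f(n) = Omega(n^(1.585+epsilon)) for some epsilon > 0, so Case 3 is the candidate.
Regularity: a*f(n/b) = 9*22*(n/4)^4 = (9/256)*22*n^4 <= c*f(n) with c = 9/256 < 1. Satisfied.
Case 3: T(n) = Theta(n^4).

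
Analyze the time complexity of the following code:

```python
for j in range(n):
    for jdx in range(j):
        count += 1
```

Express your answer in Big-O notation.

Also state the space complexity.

Time complexity: O(n^2).
Space complexity: O(1).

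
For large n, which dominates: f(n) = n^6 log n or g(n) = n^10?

g(n) = n^10 grows faster: n^10 / (n^6 log n) = n^4/log n -> infinity.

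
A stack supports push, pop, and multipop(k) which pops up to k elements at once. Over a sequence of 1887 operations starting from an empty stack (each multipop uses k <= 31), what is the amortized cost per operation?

Each element is pushed exactly once and popped at most once (whether by pop or as part of a multipop). So the total number of individual pops over the whole sequence is at most the number of pushes, which is at most 1887. Total work <= 2 * 1887, hence O(1) amortized per operation.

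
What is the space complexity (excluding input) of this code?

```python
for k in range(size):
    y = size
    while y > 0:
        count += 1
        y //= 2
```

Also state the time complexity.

Space complexity: O(1).
Only a constant amount of auxiliary storage is used; nothing grows with n.
Time complexity: O(n log n).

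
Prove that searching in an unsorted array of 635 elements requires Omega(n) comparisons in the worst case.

An adversary can always place the target in the last position checked. Until all 635 positions are examined, the target might be in any unchecked position. Therefore 635 comparisons are necessary.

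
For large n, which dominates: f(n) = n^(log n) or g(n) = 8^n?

g(n) = 8^n grows faster: take logs: log(n^(log n)) = (log n)^2, log(8^n) = n log 8; n dominates (log n)^2.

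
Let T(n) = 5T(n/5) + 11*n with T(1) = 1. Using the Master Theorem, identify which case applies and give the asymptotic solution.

a=5, b=5, f(n)=11*n.
log_5(5) = 1, so n^(log_b(a)) = n.
f(n) = Theta(n), so Case 2 applies.
T(n) = Theta(n log n).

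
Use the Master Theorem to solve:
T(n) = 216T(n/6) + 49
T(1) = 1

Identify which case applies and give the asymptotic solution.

a=216, b=6, f(n)=49.
log_6(216) = 3 > 0.
Since f(n) = O(n^0) is polynomially smaller than n^3, Case 1 applies.
T(n) = Theta(n^3).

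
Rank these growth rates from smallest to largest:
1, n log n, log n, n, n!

Ordered by growth rate: 1 < log n < n < n log n < n!.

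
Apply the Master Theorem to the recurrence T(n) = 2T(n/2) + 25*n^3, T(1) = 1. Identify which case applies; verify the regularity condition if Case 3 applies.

a=2, b=2, f(n)=25*n^3.
log_2(2) = 1 < 3.
f(n) = Omega(n^(1+epsilon)) for some epsilon > 0, so Case 3 is the candidate.
Regularity: a*f(n/b) = 2*25*(n/2)^3 = (2/8)*25*n^3 <= c*f(n) with c = 2/8 < 1. Satisfied.
Case 3: T(n) = Theta(n^3).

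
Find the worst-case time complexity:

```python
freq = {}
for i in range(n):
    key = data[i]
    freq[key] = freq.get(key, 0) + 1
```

Time complexity: O(n).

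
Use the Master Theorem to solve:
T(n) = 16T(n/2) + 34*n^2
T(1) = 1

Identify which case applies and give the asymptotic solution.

a=16, b=2, f(n)=34*n^2.
log_2(16) = 4 > 2.
Since f(n) = O(n^2) is polynomially smaller than n^4, Case 1 applies.
T(n) = Theta(n^4).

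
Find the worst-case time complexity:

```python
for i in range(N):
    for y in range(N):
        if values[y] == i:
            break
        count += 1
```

Time complexity: O(n^2).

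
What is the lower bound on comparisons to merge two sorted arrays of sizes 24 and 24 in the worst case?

Adversary: with |24 - 24| <= 1 the inputs can be fully interleaved so that every adjacent pair in the merged output comes from different arrays. Then each of the 47 adjacent pairs must be directly compared, or the algorithm cannot determine their relative order. Standard merge meets this bound.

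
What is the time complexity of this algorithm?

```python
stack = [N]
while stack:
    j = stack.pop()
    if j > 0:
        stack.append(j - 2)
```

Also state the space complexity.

Time complexity: O(n).
Space complexity: O(1).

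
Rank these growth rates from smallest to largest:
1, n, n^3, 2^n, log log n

Ordered by growth rate: 1 < log log n < n < n^3 < 2^n.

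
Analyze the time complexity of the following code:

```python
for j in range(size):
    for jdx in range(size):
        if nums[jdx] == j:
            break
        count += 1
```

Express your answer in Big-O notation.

Time complexity: O(n^2).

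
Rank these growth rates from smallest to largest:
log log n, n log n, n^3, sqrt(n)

Ordered by growth rate: log log n < sqrt(n) < n log n < n^3.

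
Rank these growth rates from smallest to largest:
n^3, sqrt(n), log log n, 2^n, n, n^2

Ordered by growth rate: log log n < sqrt(n) < n < n^2 < n^3 < 2^n.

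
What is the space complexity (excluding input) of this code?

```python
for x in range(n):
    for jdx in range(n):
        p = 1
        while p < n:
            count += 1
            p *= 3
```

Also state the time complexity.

Space complexity: O(1).
Only a constant amount of auxiliary storage is used; nothing grows with n.
Time complexity: O(n^2 log n).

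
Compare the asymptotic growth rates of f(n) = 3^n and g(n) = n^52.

f(n) = 3^n grows faster: any exponential with base > 1 dominates every polynomial.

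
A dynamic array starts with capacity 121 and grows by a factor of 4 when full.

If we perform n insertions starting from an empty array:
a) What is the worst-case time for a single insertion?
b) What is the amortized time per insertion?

(a) Worst-case single insertion: O(n) -- when the array is full at capacity c, the resize copies all c elements, and c can be Theta(n).
(b) Resizes happen at sizes 121, 484, 1936, ... Total copy cost for n insertions: 121 + 484 + ... = O(n) (geometric series with ratio 1/4). Amortized cost per insertion: O(n)/n = O(1).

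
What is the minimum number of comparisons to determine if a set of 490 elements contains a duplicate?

Determining if 490 elements are all distinct requires Omega(n log n) comparisons in the comparison model. This follows from the element distinctness lower bound.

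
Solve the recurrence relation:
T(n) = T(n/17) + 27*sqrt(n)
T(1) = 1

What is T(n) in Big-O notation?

Each level contributes sqrt(n/17^k). Geometric series with ratio 1/sqrt(17) < 1 sums to O(sqrt(n)).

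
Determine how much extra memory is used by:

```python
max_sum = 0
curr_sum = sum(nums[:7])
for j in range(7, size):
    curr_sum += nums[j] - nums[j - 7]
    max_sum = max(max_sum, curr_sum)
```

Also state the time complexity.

Space complexity: O(1).
Only a constant amount of auxiliary storage is used; nothing grows with n.
Time complexity: O(n).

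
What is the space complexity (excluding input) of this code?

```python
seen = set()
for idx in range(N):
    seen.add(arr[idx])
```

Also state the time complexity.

Space complexity: O(n).
Auxiliary storage grows linearly with the input size n in the worst case.
Time complexity: O(n).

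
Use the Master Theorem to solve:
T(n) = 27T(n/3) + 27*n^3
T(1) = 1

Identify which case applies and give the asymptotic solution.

a=27, b=3, f(n)=27*n^3.
log_3(27) = 3, so n^(log_b(a)) = n^3.
f(n) = Theta(n^3), so Case 2 applies.
T(n) = Theta(n^3 log n).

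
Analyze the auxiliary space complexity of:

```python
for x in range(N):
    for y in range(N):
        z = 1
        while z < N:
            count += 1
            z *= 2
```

Space complexity: O(1).
Only a constant amount of auxiliary storage is used; nothing grows with n.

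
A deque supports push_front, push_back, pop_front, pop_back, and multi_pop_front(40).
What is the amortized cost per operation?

Assign 2 credits to each push operation. A pop uses 1 saved credit. multi_pop_front(40) uses up to 40 saved credits from previous pushes. Credits never go negative. Amortized cost is O(1).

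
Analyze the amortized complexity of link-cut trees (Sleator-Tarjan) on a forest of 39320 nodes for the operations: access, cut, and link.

Link-cut trees represent the forest using splay trees over preferred paths. With potential Phi = sum over nodes of log(size of virtual subtree), each access on 39320 nodes is O(log 39320) = O(log n) amortized by the splay-tree access lemma. Cut and link are O(1) plus one access.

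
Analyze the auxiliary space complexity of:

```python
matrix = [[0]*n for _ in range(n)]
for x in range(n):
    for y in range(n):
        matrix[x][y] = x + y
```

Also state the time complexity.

Space complexity: O(n^2).
A 2D structure of size n x n is allocated.
Time complexity: O(n^2).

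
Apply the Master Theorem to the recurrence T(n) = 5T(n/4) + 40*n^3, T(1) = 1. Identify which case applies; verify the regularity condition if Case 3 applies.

a=5, b=4, f(n)=40*n^3.
log_4(5) = 1.161 < 3.
f(n) = Omega(n^(1.161+epsilon)) for some epsilon > 0, so Case 3 is the candidate.
Regularity: a*f(n/b) = 5*40*(n/4)^3 = (5/64)*40*n^3 <= c*f(n) with c = 5/64 < 1. Satisfied.
Case 3: T(n) = Theta(n^3).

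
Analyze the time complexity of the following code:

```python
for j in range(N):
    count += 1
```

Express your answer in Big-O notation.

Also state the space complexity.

Time complexity: O(n).
Space complexity: O(1).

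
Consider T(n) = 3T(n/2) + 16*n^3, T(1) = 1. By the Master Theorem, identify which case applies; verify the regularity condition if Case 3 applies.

a=3, b=2, f(n)=16*n^3.
log_2(3) = 1.585 < 3.
f(n) = Omega(n^(1.585+epsilon)) for some epsilon > 0, so Case 3 is the candidate.
Regularity: a*f(n/b) = 3*16*(n/2)^3 = (3/8)*16*n^3 <= c*f(n) with c = 3/8 < 1. Satisfied.
Case 3: T(n) = Theta(n^3).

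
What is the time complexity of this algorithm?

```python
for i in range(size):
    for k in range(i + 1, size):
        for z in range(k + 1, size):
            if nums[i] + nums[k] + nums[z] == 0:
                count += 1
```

Time complexity: O(n^3).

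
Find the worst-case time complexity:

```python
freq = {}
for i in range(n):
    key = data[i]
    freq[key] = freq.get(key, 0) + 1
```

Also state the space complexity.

Time complexity: O(n).
Space complexity: O(n).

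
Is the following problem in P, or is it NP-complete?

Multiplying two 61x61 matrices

This problem is in P: the schoolbook algorithm runs in O(n^3).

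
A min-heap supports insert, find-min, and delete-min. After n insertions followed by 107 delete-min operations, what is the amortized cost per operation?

Insert takes O(log n) worst case. Delete-min takes O(log n). Over a sequence of n inserts and 107 delete-mins, total cost is O((n + 107) log n). Amortized per operation: O(log n).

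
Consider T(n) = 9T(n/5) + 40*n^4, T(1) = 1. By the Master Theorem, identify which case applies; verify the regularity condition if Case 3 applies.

a=9, b=5, f(n)=40*n^4.
log_5(9) = 1.365 < 4.
f(n) = Omega(n^(1.365+epsilon)) for some epsilon > 0, so Case 3 is the candidate.
Regularity: a*f(n/b) = 9*40*(n/5)^4 = (9/625)*40*n^4 <= c*f(n) with c = 9/625 < 1. Satisfied.
Case 3: T(n) = Theta(n^4).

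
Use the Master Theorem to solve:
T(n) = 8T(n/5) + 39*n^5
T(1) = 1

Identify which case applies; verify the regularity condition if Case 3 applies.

a=8, b=5, f(n)=39*n^5.
log_5(8) = 1.292 < 5.
f(n) = Omega(n^(1.292+epsilon)) for some epsilon > 0, so Case 3 is the candidate.
Regularity: a*f(n/b) = 8*39*(n/5)^5 = (8/3125)*39*n^5 <= c*f(n) with c = 8/3125 < 1. Satisfied.
Case 3: T(n) = Theta(n^5).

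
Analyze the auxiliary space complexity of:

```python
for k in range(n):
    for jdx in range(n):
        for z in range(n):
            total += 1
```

Space complexity: O(1).
Only a constant amount of auxiliary storage is used; nothing grows with n.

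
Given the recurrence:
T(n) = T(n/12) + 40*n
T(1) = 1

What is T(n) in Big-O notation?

Geometric series: 40*n*(1 + 1/12 + 1/12^2 + ...) = O(n). T(n) = O(n).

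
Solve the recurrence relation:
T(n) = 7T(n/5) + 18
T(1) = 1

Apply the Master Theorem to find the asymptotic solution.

a=7, b=5, f(n)=18. log_5(7) = 1.209. Case 1 of Master Theorem: T(n) = O(n^1.209).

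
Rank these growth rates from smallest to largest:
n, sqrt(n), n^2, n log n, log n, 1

Ordered by growth rate: 1 < log n < sqrt(n) < n < n log n < n^2.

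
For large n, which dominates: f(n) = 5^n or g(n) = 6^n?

g(n) = 6^n grows faster: (6/5)^n -> infinity since 6/5 > 1.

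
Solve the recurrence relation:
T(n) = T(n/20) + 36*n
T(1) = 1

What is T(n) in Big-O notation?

Geometric series: 36*n*(1 + 1/20 + 1/20^2 + ...) = O(n). T(n) = O(n).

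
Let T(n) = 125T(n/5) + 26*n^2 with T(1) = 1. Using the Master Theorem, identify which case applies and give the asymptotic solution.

a=125, b=5, f(n)=26*n^2.
log_5(125) = 3 > 2.
Since f(n) = O(n^2) is polynomially smaller than n^3, Case 1 applies.
T(n) = Theta(n^3).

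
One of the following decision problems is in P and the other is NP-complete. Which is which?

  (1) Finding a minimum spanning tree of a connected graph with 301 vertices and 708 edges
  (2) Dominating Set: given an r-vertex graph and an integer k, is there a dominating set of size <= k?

(1) is P: Kruskal's / Prim's algorithms run in polynomial time.
(2) is NP-complete: reduces from Set Cover (with k part of the input).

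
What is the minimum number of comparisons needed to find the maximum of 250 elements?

Finding the maximum requires 249 comparisons. Each comparison eliminates exactly one candidate. With 250 candidates, we need 249 eliminations.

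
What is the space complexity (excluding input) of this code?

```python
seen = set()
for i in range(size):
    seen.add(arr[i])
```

Space complexity: O(n).
Auxiliary storage grows linearly with the input size n in the worst case.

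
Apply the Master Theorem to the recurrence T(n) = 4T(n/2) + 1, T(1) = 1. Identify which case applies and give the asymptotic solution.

a=4, b=2, f(n)=1.
log_2(4) = 2 > 0.
Since f(n) = O(n^0) is polynomially smaller than n^2, Case 1 applies.
T(n) = Theta(n^2).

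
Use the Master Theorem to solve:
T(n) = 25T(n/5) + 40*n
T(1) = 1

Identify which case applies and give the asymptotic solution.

a=25, b=5, f(n)=40*n.
log_5(25) = 2 > 1.
Since f(n) = O(n^1) is polynomially smaller than n^2, Case 1 applies.
T(n) = Theta(n^2).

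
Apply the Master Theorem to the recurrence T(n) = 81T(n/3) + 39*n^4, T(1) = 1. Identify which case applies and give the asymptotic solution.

a=81, b=3, f(n)=39*n^4.
log_3(81) = 4, so n^(log_b(a)) = n^4.
f(n) = Theta(n^4), so Case 2 applies.
T(n) = Theta(n^4 log n).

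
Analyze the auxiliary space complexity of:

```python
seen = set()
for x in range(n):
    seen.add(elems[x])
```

Space complexity: O(n).
Auxiliary storage grows linearly with the input size n in the worst case.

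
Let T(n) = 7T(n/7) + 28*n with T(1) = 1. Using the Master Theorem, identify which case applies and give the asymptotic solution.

a=7, b=7, f(n)=28*n.
log_7(7) = 1, so n^(log_b(a)) = n.
f(n) = Theta(n), so Case 2 applies.
T(n) = Theta(n log n).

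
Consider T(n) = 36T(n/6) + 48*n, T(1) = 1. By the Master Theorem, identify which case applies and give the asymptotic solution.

a=36, b=6, f(n)=48*n.
log_6(36) = 2 > 1.
Since f(n) = O(n^1) is polynomially smaller than n^2, Case 1 applies.
T(n) = Theta(n^2).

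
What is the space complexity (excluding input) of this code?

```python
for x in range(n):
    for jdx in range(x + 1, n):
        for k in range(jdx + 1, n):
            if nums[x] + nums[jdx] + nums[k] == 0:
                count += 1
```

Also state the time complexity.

Space complexity: O(1).
Only a constant amount of auxiliary storage is used; nothing grows with n.
Time complexity: O(n^3).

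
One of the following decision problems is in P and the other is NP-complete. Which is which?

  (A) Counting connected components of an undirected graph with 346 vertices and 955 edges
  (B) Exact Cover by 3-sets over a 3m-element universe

(A) is P: BFS/DFS visits each vertex and edge once: O(V+E).
(B) is NP-complete: one of Karp's 21 NP-complete problems.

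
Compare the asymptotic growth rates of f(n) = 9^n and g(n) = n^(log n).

f(n) = 9^n grows faster: take logs: log(n^(log n)) = (log n)^2, log(9^n) = n log 9; n dominates (log n)^2.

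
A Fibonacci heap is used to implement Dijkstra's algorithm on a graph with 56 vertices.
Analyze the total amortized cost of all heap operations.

Dijkstra performs 56 insert, 56 extract-min, and at most E decrease-key operations. With Fibonacci heap: insert O(1) amortized, extract-min O(log n) amortized, decrease-key O(1) amortized. Total with n = 56: O(n * 1 + n * log n + E * 1) = O(n log n + E).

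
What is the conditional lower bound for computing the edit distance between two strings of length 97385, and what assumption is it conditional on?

Under SETH (the Strong Exponential Time Hypothesis), edit distance on length-97385 strings cannot be computed in O(n^(2-epsilon)) time for any epsilon > 0 (Backurs-Indyk). The reduction is from CNF-SAT via the orthogonal vectors problem.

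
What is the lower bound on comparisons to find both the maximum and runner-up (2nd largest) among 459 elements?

Lower bound: finding the max needs 459-1 comparisons. By an adversary weight-doubling argument, the maximum element must personally win at least ceil(log_2(459)) = 9 comparisons in any correct algorithm. The 2nd largest is among those 9 direct losers, and distinguishing it requires 9-1 more comparisons. Total >= 459-1 + 9-1 = 466. A balanced tournament achieves this bound exactly.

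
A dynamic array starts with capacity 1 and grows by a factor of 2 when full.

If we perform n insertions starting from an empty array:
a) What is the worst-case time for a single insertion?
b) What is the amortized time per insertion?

(a) Worst-case single insertion: O(n) -- when the array is full at capacity c, the resize copies all c elements, and c can be Theta(n).
(b) Resizes happen at sizes 1, 2, 4, ... Total copy cost for n insertions: 1 + 2 + ... = O(n) (geometric series with ratio 1/2). Amortized cost per insertion: O(n)/n = O(1).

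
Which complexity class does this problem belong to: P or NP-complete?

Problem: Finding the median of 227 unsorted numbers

This problem is in P: linear-time selection (median-of-medians) runs in O(n).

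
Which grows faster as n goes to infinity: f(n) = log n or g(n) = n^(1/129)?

g(n) = n^(1/129) grows faster: any positive power of n dominates log n.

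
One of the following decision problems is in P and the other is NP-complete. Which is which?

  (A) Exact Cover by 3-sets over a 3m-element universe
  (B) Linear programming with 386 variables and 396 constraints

(A) is NP-complete: one of Karp's 21 NP-complete problems.
(B) is P: the ellipsoid and interior-point methods run in polynomial time.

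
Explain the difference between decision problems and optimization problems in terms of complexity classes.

Decision problems have yes/no answers and are classified into P, NP, etc. Optimization problems seek the best solution. Every optimization problem has a corresponding decision version. If the decision version is NP-complete, the optimization version is NP-hard.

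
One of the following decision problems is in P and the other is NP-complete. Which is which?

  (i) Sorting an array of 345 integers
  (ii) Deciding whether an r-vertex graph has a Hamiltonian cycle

(i) is P: merge sort runs in O(n log n).
(ii) is NP-complete: one of Karp's 21 NP-complete problems.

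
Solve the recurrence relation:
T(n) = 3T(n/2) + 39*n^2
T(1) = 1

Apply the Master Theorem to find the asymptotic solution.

a=3, b=2, f(n)=39*n^2. log_2(3) = 1.585 < 2. Case 3: T(n) = O(n^2).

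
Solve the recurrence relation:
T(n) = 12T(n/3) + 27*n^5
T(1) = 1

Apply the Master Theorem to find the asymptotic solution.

a=12, b=3, f(n)=27*n^5. log_3(12) = 2.262 < 5. Case 3: T(n) = O(n^5).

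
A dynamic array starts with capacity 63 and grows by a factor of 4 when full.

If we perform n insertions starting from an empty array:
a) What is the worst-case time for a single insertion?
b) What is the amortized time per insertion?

(a) Worst-case single insertion: O(n) -- when the array is full at capacity c, the resize copies all c elements, and c can be Theta(n).
(b) Resizes happen at sizes 63, 252, 1008, ... Total copy cost for n insertions: 63 + 252 + ... = O(n) (geometric series with ratio 1/4). Amortized cost per insertion: O(n)/n = O(1).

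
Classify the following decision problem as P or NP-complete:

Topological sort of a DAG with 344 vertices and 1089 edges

This problem is in P: DFS-based topological sort runs in O(V+E).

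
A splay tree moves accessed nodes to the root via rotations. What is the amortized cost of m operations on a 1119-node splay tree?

Using a potential function Phi = sum of log(size of subtree) for each node, each splay operation has amortized cost O(log n) where n = 1119. Bad individual operations (O(n)) are offset by decreased potential.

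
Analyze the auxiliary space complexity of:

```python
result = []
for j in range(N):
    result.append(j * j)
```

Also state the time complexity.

Space complexity: O(n).
Auxiliary storage grows linearly with the input size n in the worst case.
Time complexity: O(n).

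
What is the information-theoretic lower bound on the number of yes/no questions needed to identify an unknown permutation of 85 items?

There are 85! = 281710411438055027694947944226061159480056634330574206405101912752560026159795933451040286452340924018275123200000000000000000000 permutations. Each yes/no question gives at most 1 bit, so at least ceil(log_2(281710411438055027694947944226061159480056634330574206405101912752560026159795933451040286452340924018275123200000000000000000000)) = 427 questions are needed.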